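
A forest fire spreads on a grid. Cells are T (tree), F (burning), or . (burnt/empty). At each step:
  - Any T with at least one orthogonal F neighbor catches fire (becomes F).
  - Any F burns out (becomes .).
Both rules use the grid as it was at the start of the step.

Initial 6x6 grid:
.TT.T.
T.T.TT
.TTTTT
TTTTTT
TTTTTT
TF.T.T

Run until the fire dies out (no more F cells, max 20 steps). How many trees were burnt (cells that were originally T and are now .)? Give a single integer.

Answer: 26

Derivation:
Step 1: +2 fires, +1 burnt (F count now 2)
Step 2: +3 fires, +2 burnt (F count now 3)
Step 3: +4 fires, +3 burnt (F count now 4)
Step 4: +4 fires, +4 burnt (F count now 4)
Step 5: +4 fires, +4 burnt (F count now 4)
Step 6: +4 fires, +4 burnt (F count now 4)
Step 7: +3 fires, +4 burnt (F count now 3)
Step 8: +2 fires, +3 burnt (F count now 2)
Step 9: +0 fires, +2 burnt (F count now 0)
Fire out after step 9
Initially T: 27, now '.': 35
Total burnt (originally-T cells now '.'): 26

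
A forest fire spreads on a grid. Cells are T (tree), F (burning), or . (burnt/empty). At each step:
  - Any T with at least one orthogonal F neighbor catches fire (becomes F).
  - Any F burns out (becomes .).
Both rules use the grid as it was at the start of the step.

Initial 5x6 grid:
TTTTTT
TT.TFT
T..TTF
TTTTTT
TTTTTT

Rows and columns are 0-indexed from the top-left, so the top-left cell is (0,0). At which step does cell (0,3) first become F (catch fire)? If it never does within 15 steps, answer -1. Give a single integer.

Step 1: cell (0,3)='T' (+5 fires, +2 burnt)
Step 2: cell (0,3)='F' (+5 fires, +5 burnt)
  -> target ignites at step 2
Step 3: cell (0,3)='.' (+3 fires, +5 burnt)
Step 4: cell (0,3)='.' (+3 fires, +3 burnt)
Step 5: cell (0,3)='.' (+4 fires, +3 burnt)
Step 6: cell (0,3)='.' (+3 fires, +4 burnt)
Step 7: cell (0,3)='.' (+2 fires, +3 burnt)
Step 8: cell (0,3)='.' (+0 fires, +2 burnt)
  fire out at step 8

2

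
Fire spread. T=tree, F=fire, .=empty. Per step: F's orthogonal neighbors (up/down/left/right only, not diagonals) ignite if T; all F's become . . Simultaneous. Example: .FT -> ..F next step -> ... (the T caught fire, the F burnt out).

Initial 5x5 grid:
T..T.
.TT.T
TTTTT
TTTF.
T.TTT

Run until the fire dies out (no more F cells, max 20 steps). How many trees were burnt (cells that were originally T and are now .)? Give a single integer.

Step 1: +3 fires, +1 burnt (F count now 3)
Step 2: +5 fires, +3 burnt (F count now 5)
Step 3: +4 fires, +5 burnt (F count now 4)
Step 4: +3 fires, +4 burnt (F count now 3)
Step 5: +0 fires, +3 burnt (F count now 0)
Fire out after step 5
Initially T: 17, now '.': 23
Total burnt (originally-T cells now '.'): 15

Answer: 15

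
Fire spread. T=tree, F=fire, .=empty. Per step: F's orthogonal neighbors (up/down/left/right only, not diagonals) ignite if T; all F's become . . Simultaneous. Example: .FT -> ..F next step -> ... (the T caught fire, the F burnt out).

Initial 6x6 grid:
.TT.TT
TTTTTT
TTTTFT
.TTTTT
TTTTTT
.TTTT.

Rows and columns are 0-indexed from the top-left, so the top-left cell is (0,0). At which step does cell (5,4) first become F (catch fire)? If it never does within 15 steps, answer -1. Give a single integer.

Step 1: cell (5,4)='T' (+4 fires, +1 burnt)
Step 2: cell (5,4)='T' (+7 fires, +4 burnt)
Step 3: cell (5,4)='F' (+7 fires, +7 burnt)
  -> target ignites at step 3
Step 4: cell (5,4)='.' (+6 fires, +7 burnt)
Step 5: cell (5,4)='.' (+4 fires, +6 burnt)
Step 6: cell (5,4)='.' (+2 fires, +4 burnt)
Step 7: cell (5,4)='.' (+0 fires, +2 burnt)
  fire out at step 7

3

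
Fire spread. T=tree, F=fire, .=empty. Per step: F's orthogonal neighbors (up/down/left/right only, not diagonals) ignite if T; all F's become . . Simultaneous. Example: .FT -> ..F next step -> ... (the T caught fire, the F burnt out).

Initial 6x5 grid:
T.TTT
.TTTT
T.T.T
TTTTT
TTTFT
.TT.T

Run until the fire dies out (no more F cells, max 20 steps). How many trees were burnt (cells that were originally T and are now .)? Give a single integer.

Answer: 22

Derivation:
Step 1: +3 fires, +1 burnt (F count now 3)
Step 2: +5 fires, +3 burnt (F count now 5)
Step 3: +5 fires, +5 burnt (F count now 5)
Step 4: +3 fires, +5 burnt (F count now 3)
Step 5: +5 fires, +3 burnt (F count now 5)
Step 6: +1 fires, +5 burnt (F count now 1)
Step 7: +0 fires, +1 burnt (F count now 0)
Fire out after step 7
Initially T: 23, now '.': 29
Total burnt (originally-T cells now '.'): 22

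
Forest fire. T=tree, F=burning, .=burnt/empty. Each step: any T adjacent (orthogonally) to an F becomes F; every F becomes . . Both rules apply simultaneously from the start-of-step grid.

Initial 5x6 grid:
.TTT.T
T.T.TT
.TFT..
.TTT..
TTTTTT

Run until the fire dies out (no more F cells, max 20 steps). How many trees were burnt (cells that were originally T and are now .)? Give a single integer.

Step 1: +4 fires, +1 burnt (F count now 4)
Step 2: +4 fires, +4 burnt (F count now 4)
Step 3: +4 fires, +4 burnt (F count now 4)
Step 4: +2 fires, +4 burnt (F count now 2)
Step 5: +1 fires, +2 burnt (F count now 1)
Step 6: +0 fires, +1 burnt (F count now 0)
Fire out after step 6
Initially T: 19, now '.': 26
Total burnt (originally-T cells now '.'): 15

Answer: 15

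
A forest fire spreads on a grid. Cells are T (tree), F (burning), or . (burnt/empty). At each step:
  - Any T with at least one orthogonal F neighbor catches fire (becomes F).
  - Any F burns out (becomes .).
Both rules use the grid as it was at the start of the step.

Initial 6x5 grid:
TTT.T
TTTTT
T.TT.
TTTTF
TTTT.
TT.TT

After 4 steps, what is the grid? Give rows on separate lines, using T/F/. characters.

Step 1: 1 trees catch fire, 1 burn out
  TTT.T
  TTTTT
  T.TT.
  TTTF.
  TTTT.
  TT.TT
Step 2: 3 trees catch fire, 1 burn out
  TTT.T
  TTTTT
  T.TF.
  TTF..
  TTTF.
  TT.TT
Step 3: 5 trees catch fire, 3 burn out
  TTT.T
  TTTFT
  T.F..
  TF...
  TTF..
  TT.FT
Step 4: 5 trees catch fire, 5 burn out
  TTT.T
  TTF.F
  T....
  F....
  TF...
  TT..F

TTT.T
TTF.F
T....
F....
TF...
TT..F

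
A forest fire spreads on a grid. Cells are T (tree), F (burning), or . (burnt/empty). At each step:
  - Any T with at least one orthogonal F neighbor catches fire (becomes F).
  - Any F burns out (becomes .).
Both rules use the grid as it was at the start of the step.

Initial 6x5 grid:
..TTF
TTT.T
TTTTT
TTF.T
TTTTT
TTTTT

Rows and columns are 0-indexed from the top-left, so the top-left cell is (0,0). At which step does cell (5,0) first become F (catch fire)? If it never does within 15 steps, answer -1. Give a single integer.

Step 1: cell (5,0)='T' (+5 fires, +2 burnt)
Step 2: cell (5,0)='T' (+9 fires, +5 burnt)
Step 3: cell (5,0)='T' (+7 fires, +9 burnt)
Step 4: cell (5,0)='F' (+3 fires, +7 burnt)
  -> target ignites at step 4
Step 5: cell (5,0)='.' (+0 fires, +3 burnt)
  fire out at step 5

4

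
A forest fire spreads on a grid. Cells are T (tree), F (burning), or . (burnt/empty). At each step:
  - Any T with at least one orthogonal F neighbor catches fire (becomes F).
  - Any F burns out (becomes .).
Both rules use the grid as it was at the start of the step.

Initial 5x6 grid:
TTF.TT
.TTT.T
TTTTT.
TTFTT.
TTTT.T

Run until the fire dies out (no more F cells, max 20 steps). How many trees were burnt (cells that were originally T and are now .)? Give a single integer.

Answer: 18

Derivation:
Step 1: +6 fires, +2 burnt (F count now 6)
Step 2: +9 fires, +6 burnt (F count now 9)
Step 3: +3 fires, +9 burnt (F count now 3)
Step 4: +0 fires, +3 burnt (F count now 0)
Fire out after step 4
Initially T: 22, now '.': 26
Total burnt (originally-T cells now '.'): 18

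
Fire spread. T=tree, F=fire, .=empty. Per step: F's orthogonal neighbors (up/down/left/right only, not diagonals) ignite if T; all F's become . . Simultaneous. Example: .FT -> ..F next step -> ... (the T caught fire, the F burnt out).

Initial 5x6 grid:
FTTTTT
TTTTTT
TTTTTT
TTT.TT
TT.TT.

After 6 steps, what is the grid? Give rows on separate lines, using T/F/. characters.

Step 1: 2 trees catch fire, 1 burn out
  .FTTTT
  FTTTTT
  TTTTTT
  TTT.TT
  TT.TT.
Step 2: 3 trees catch fire, 2 burn out
  ..FTTT
  .FTTTT
  FTTTTT
  TTT.TT
  TT.TT.
Step 3: 4 trees catch fire, 3 burn out
  ...FTT
  ..FTTT
  .FTTTT
  FTT.TT
  TT.TT.
Step 4: 5 trees catch fire, 4 burn out
  ....FT
  ...FTT
  ..FTTT
  .FT.TT
  FT.TT.
Step 5: 5 trees catch fire, 5 burn out
  .....F
  ....FT
  ...FTT
  ..F.TT
  .F.TT.
Step 6: 2 trees catch fire, 5 burn out
  ......
  .....F
  ....FT
  ....TT
  ...TT.

......
.....F
....FT
....TT
...TT.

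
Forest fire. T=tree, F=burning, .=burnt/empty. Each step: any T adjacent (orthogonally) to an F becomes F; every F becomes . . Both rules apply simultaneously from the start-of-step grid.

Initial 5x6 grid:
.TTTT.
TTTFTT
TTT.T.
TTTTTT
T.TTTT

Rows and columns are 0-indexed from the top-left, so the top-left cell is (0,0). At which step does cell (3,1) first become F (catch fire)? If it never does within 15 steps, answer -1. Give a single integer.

Step 1: cell (3,1)='T' (+3 fires, +1 burnt)
Step 2: cell (3,1)='T' (+6 fires, +3 burnt)
Step 3: cell (3,1)='T' (+5 fires, +6 burnt)
Step 4: cell (3,1)='F' (+6 fires, +5 burnt)
  -> target ignites at step 4
Step 5: cell (3,1)='.' (+3 fires, +6 burnt)
Step 6: cell (3,1)='.' (+1 fires, +3 burnt)
Step 7: cell (3,1)='.' (+0 fires, +1 burnt)
  fire out at step 7

4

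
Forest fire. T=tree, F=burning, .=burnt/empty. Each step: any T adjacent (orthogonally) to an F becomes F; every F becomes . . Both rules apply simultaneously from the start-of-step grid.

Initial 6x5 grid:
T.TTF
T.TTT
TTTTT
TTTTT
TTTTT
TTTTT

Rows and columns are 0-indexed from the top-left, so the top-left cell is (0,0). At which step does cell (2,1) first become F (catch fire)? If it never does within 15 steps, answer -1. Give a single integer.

Step 1: cell (2,1)='T' (+2 fires, +1 burnt)
Step 2: cell (2,1)='T' (+3 fires, +2 burnt)
Step 3: cell (2,1)='T' (+3 fires, +3 burnt)
Step 4: cell (2,1)='T' (+3 fires, +3 burnt)
Step 5: cell (2,1)='F' (+4 fires, +3 burnt)
  -> target ignites at step 5
Step 6: cell (2,1)='.' (+4 fires, +4 burnt)
Step 7: cell (2,1)='.' (+4 fires, +4 burnt)
Step 8: cell (2,1)='.' (+3 fires, +4 burnt)
Step 9: cell (2,1)='.' (+1 fires, +3 burnt)
Step 10: cell (2,1)='.' (+0 fires, +1 burnt)
  fire out at step 10

5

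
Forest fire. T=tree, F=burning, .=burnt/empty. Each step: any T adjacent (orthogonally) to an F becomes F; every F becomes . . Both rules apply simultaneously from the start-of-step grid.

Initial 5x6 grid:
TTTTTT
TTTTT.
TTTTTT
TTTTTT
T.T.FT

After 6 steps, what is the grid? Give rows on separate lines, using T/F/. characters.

Step 1: 2 trees catch fire, 1 burn out
  TTTTTT
  TTTTT.
  TTTTTT
  TTTTFT
  T.T..F
Step 2: 3 trees catch fire, 2 burn out
  TTTTTT
  TTTTT.
  TTTTFT
  TTTF.F
  T.T...
Step 3: 4 trees catch fire, 3 burn out
  TTTTTT
  TTTTF.
  TTTF.F
  TTF...
  T.T...
Step 4: 5 trees catch fire, 4 burn out
  TTTTFT
  TTTF..
  TTF...
  TF....
  T.F...
Step 5: 5 trees catch fire, 5 burn out
  TTTF.F
  TTF...
  TF....
  F.....
  T.....
Step 6: 4 trees catch fire, 5 burn out
  TTF...
  TF....
  F.....
  ......
  F.....

TTF...
TF....
F.....
......
F.....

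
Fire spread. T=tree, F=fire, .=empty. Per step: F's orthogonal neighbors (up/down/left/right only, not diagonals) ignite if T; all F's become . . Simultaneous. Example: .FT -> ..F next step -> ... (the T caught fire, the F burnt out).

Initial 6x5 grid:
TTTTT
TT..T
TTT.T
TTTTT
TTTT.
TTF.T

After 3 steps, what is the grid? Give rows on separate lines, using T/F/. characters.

Step 1: 2 trees catch fire, 1 burn out
  TTTTT
  TT..T
  TTT.T
  TTTTT
  TTFT.
  TF..T
Step 2: 4 trees catch fire, 2 burn out
  TTTTT
  TT..T
  TTT.T
  TTFTT
  TF.F.
  F...T
Step 3: 4 trees catch fire, 4 burn out
  TTTTT
  TT..T
  TTF.T
  TF.FT
  F....
  ....T

TTTTT
TT..T
TTF.T
TF.FT
F....
....T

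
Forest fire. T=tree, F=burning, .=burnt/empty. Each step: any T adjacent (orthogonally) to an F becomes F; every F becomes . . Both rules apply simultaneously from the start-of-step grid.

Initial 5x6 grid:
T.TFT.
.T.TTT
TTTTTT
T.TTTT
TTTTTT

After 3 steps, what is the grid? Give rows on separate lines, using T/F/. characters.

Step 1: 3 trees catch fire, 1 burn out
  T.F.F.
  .T.FTT
  TTTTTT
  T.TTTT
  TTTTTT
Step 2: 2 trees catch fire, 3 burn out
  T.....
  .T..FT
  TTTFTT
  T.TTTT
  TTTTTT
Step 3: 4 trees catch fire, 2 burn out
  T.....
  .T...F
  TTF.FT
  T.TFTT
  TTTTTT

T.....
.T...F
TTF.FT
T.TFTT
TTTTTT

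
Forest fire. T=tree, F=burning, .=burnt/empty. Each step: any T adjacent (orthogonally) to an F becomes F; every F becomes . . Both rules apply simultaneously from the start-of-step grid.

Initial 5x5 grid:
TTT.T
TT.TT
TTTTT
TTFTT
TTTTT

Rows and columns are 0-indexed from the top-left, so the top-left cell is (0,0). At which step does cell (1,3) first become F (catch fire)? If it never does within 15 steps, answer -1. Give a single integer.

Step 1: cell (1,3)='T' (+4 fires, +1 burnt)
Step 2: cell (1,3)='T' (+6 fires, +4 burnt)
Step 3: cell (1,3)='F' (+6 fires, +6 burnt)
  -> target ignites at step 3
Step 4: cell (1,3)='.' (+3 fires, +6 burnt)
Step 5: cell (1,3)='.' (+3 fires, +3 burnt)
Step 6: cell (1,3)='.' (+0 fires, +3 burnt)
  fire out at step 6

3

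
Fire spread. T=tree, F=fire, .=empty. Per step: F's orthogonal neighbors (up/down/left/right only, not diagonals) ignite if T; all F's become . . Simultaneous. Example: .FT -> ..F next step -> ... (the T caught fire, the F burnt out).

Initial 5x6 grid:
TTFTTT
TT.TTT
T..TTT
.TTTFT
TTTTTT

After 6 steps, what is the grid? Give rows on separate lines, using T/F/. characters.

Step 1: 6 trees catch fire, 2 burn out
  TF.FTT
  TT.TTT
  T..TFT
  .TTF.F
  TTTTFT
Step 2: 10 trees catch fire, 6 burn out
  F...FT
  TF.FFT
  T..F.F
  .TF...
  TTTF.F
Step 3: 5 trees catch fire, 10 burn out
  .....F
  F....F
  T.....
  .F....
  TTF...
Step 4: 2 trees catch fire, 5 burn out
  ......
  ......
  F.....
  ......
  TF....
Step 5: 1 trees catch fire, 2 burn out
  ......
  ......
  ......
  ......
  F.....
Step 6: 0 trees catch fire, 1 burn out
  ......
  ......
  ......
  ......
  ......

......
......
......
......
......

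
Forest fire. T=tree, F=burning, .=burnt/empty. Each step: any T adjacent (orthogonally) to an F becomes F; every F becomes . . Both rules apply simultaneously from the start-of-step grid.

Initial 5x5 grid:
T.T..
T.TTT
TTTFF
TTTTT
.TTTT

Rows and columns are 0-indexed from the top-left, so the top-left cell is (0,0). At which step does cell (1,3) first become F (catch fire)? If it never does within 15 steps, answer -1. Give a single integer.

Step 1: cell (1,3)='F' (+5 fires, +2 burnt)
  -> target ignites at step 1
Step 2: cell (1,3)='.' (+5 fires, +5 burnt)
Step 3: cell (1,3)='.' (+4 fires, +5 burnt)
Step 4: cell (1,3)='.' (+3 fires, +4 burnt)
Step 5: cell (1,3)='.' (+1 fires, +3 burnt)
Step 6: cell (1,3)='.' (+0 fires, +1 burnt)
  fire out at step 6

1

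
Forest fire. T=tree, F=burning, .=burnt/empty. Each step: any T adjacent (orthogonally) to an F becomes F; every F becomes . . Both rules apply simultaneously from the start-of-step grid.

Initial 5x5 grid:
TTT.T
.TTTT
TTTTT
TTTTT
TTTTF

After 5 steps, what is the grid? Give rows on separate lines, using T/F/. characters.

Step 1: 2 trees catch fire, 1 burn out
  TTT.T
  .TTTT
  TTTTT
  TTTTF
  TTTF.
Step 2: 3 trees catch fire, 2 burn out
  TTT.T
  .TTTT
  TTTTF
  TTTF.
  TTF..
Step 3: 4 trees catch fire, 3 burn out
  TTT.T
  .TTTF
  TTTF.
  TTF..
  TF...
Step 4: 5 trees catch fire, 4 burn out
  TTT.F
  .TTF.
  TTF..
  TF...
  F....
Step 5: 3 trees catch fire, 5 burn out
  TTT..
  .TF..
  TF...
  F....
  .....

TTT..
.TF..
TF...
F....
.....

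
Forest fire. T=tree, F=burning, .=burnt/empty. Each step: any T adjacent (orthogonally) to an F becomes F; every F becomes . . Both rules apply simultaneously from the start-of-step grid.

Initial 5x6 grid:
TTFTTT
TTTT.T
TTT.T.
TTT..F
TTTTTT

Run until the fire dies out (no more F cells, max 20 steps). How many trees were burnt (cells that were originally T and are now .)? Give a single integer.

Step 1: +4 fires, +2 burnt (F count now 4)
Step 2: +6 fires, +4 burnt (F count now 6)
Step 3: +5 fires, +6 burnt (F count now 5)
Step 4: +4 fires, +5 burnt (F count now 4)
Step 5: +2 fires, +4 burnt (F count now 2)
Step 6: +1 fires, +2 burnt (F count now 1)
Step 7: +0 fires, +1 burnt (F count now 0)
Fire out after step 7
Initially T: 23, now '.': 29
Total burnt (originally-T cells now '.'): 22

Answer: 22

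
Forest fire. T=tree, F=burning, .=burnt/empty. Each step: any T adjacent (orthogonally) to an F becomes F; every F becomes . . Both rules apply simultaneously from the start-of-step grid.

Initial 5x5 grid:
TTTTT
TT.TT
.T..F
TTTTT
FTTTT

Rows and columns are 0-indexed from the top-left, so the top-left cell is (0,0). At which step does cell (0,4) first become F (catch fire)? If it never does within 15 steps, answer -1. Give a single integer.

Step 1: cell (0,4)='T' (+4 fires, +2 burnt)
Step 2: cell (0,4)='F' (+6 fires, +4 burnt)
  -> target ignites at step 2
Step 3: cell (0,4)='.' (+4 fires, +6 burnt)
Step 4: cell (0,4)='.' (+2 fires, +4 burnt)
Step 5: cell (0,4)='.' (+2 fires, +2 burnt)
Step 6: cell (0,4)='.' (+1 fires, +2 burnt)
Step 7: cell (0,4)='.' (+0 fires, +1 burnt)
  fire out at step 7

2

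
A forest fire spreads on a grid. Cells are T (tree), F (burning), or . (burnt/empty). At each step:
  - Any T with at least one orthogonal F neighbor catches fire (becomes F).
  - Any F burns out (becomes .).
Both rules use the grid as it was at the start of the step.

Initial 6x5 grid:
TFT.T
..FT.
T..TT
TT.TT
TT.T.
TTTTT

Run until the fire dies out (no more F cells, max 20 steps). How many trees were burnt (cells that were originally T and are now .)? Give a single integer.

Answer: 18

Derivation:
Step 1: +3 fires, +2 burnt (F count now 3)
Step 2: +1 fires, +3 burnt (F count now 1)
Step 3: +2 fires, +1 burnt (F count now 2)
Step 4: +2 fires, +2 burnt (F count now 2)
Step 5: +1 fires, +2 burnt (F count now 1)
Step 6: +2 fires, +1 burnt (F count now 2)
Step 7: +1 fires, +2 burnt (F count now 1)
Step 8: +2 fires, +1 burnt (F count now 2)
Step 9: +2 fires, +2 burnt (F count now 2)
Step 10: +1 fires, +2 burnt (F count now 1)
Step 11: +1 fires, +1 burnt (F count now 1)
Step 12: +0 fires, +1 burnt (F count now 0)
Fire out after step 12
Initially T: 19, now '.': 29
Total burnt (originally-T cells now '.'): 18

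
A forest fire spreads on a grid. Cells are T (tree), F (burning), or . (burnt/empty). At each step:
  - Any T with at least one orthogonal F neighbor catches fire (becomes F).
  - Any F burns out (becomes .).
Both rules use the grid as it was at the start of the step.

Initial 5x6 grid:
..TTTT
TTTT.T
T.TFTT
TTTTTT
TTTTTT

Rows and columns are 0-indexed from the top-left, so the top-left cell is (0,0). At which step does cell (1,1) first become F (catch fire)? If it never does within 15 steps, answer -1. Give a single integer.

Step 1: cell (1,1)='T' (+4 fires, +1 burnt)
Step 2: cell (1,1)='T' (+6 fires, +4 burnt)
Step 3: cell (1,1)='F' (+8 fires, +6 burnt)
  -> target ignites at step 3
Step 4: cell (1,1)='.' (+5 fires, +8 burnt)
Step 5: cell (1,1)='.' (+2 fires, +5 burnt)
Step 6: cell (1,1)='.' (+0 fires, +2 burnt)
  fire out at step 6

3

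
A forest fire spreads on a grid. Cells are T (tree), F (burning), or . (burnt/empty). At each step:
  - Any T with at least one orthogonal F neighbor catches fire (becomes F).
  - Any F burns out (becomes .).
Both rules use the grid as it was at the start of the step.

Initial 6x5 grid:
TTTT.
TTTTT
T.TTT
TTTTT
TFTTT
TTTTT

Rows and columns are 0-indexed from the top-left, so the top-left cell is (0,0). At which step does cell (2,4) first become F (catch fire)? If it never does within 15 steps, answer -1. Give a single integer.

Step 1: cell (2,4)='T' (+4 fires, +1 burnt)
Step 2: cell (2,4)='T' (+5 fires, +4 burnt)
Step 3: cell (2,4)='T' (+5 fires, +5 burnt)
Step 4: cell (2,4)='T' (+5 fires, +5 burnt)
Step 5: cell (2,4)='F' (+5 fires, +5 burnt)
  -> target ignites at step 5
Step 6: cell (2,4)='.' (+3 fires, +5 burnt)
Step 7: cell (2,4)='.' (+0 fires, +3 burnt)
  fire out at step 7

5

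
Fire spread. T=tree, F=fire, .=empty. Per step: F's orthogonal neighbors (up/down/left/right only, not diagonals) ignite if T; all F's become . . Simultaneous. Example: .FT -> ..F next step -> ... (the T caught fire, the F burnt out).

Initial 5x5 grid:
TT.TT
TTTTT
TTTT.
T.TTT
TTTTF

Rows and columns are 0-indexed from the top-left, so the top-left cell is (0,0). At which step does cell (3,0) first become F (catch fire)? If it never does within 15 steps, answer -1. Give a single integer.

Step 1: cell (3,0)='T' (+2 fires, +1 burnt)
Step 2: cell (3,0)='T' (+2 fires, +2 burnt)
Step 3: cell (3,0)='T' (+3 fires, +2 burnt)
Step 4: cell (3,0)='T' (+3 fires, +3 burnt)
Step 5: cell (3,0)='F' (+5 fires, +3 burnt)
  -> target ignites at step 5
Step 6: cell (3,0)='.' (+3 fires, +5 burnt)
Step 7: cell (3,0)='.' (+2 fires, +3 burnt)
Step 8: cell (3,0)='.' (+1 fires, +2 burnt)
Step 9: cell (3,0)='.' (+0 fires, +1 burnt)
  fire out at step 9

5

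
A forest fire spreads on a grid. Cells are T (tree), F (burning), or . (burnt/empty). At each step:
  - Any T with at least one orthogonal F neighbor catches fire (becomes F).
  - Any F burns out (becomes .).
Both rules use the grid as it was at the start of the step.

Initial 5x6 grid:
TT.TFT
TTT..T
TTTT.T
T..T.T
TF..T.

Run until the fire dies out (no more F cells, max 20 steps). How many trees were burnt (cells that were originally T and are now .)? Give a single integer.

Step 1: +3 fires, +2 burnt (F count now 3)
Step 2: +2 fires, +3 burnt (F count now 2)
Step 3: +2 fires, +2 burnt (F count now 2)
Step 4: +3 fires, +2 burnt (F count now 3)
Step 5: +3 fires, +3 burnt (F count now 3)
Step 6: +3 fires, +3 burnt (F count now 3)
Step 7: +1 fires, +3 burnt (F count now 1)
Step 8: +0 fires, +1 burnt (F count now 0)
Fire out after step 8
Initially T: 18, now '.': 29
Total burnt (originally-T cells now '.'): 17

Answer: 17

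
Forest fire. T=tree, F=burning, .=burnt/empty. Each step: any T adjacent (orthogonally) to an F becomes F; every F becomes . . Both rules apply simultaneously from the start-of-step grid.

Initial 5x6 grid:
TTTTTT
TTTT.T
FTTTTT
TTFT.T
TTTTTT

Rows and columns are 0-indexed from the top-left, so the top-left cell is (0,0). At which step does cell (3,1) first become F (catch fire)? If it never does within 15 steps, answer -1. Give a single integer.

Step 1: cell (3,1)='F' (+7 fires, +2 burnt)
  -> target ignites at step 1
Step 2: cell (3,1)='.' (+7 fires, +7 burnt)
Step 3: cell (3,1)='.' (+5 fires, +7 burnt)
Step 4: cell (3,1)='.' (+3 fires, +5 burnt)
Step 5: cell (3,1)='.' (+3 fires, +3 burnt)
Step 6: cell (3,1)='.' (+1 fires, +3 burnt)
Step 7: cell (3,1)='.' (+0 fires, +1 burnt)
  fire out at step 7

1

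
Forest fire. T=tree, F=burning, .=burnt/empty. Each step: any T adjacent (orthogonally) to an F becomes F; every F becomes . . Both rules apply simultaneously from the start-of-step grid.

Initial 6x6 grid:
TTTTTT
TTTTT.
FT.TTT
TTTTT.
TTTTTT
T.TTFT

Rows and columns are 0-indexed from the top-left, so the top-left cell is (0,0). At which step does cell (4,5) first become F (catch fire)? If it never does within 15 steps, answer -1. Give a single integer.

Step 1: cell (4,5)='T' (+6 fires, +2 burnt)
Step 2: cell (4,5)='F' (+8 fires, +6 burnt)
  -> target ignites at step 2
Step 3: cell (4,5)='.' (+8 fires, +8 burnt)
Step 4: cell (4,5)='.' (+5 fires, +8 burnt)
Step 5: cell (4,5)='.' (+2 fires, +5 burnt)
Step 6: cell (4,5)='.' (+1 fires, +2 burnt)
Step 7: cell (4,5)='.' (+0 fires, +1 burnt)
  fire out at step 7

2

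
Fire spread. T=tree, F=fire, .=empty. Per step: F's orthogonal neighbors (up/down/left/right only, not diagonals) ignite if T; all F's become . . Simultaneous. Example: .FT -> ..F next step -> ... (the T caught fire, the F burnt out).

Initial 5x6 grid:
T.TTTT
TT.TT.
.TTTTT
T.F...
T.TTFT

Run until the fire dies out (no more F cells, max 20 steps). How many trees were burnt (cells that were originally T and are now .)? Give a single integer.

Step 1: +4 fires, +2 burnt (F count now 4)
Step 2: +2 fires, +4 burnt (F count now 2)
Step 3: +3 fires, +2 burnt (F count now 3)
Step 4: +4 fires, +3 burnt (F count now 4)
Step 5: +3 fires, +4 burnt (F count now 3)
Step 6: +1 fires, +3 burnt (F count now 1)
Step 7: +0 fires, +1 burnt (F count now 0)
Fire out after step 7
Initially T: 19, now '.': 28
Total burnt (originally-T cells now '.'): 17

Answer: 17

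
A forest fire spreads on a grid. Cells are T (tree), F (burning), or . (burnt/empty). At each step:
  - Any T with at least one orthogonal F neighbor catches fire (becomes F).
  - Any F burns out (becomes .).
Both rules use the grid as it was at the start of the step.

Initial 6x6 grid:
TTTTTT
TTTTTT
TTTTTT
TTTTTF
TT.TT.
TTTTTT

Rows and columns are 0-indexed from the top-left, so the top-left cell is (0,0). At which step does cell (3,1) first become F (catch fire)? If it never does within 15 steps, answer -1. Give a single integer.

Step 1: cell (3,1)='T' (+2 fires, +1 burnt)
Step 2: cell (3,1)='T' (+4 fires, +2 burnt)
Step 3: cell (3,1)='T' (+6 fires, +4 burnt)
Step 4: cell (3,1)='F' (+6 fires, +6 burnt)
  -> target ignites at step 4
Step 5: cell (3,1)='.' (+6 fires, +6 burnt)
Step 6: cell (3,1)='.' (+5 fires, +6 burnt)
Step 7: cell (3,1)='.' (+3 fires, +5 burnt)
Step 8: cell (3,1)='.' (+1 fires, +3 burnt)
Step 9: cell (3,1)='.' (+0 fires, +1 burnt)
  fire out at step 9

4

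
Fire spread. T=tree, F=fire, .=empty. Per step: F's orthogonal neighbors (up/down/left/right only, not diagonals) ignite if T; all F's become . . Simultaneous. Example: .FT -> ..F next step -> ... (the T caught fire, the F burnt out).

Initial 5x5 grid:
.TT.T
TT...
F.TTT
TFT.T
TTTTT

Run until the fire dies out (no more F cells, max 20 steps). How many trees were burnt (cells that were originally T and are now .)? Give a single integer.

Step 1: +4 fires, +2 burnt (F count now 4)
Step 2: +4 fires, +4 burnt (F count now 4)
Step 3: +3 fires, +4 burnt (F count now 3)
Step 4: +3 fires, +3 burnt (F count now 3)
Step 5: +1 fires, +3 burnt (F count now 1)
Step 6: +0 fires, +1 burnt (F count now 0)
Fire out after step 6
Initially T: 16, now '.': 24
Total burnt (originally-T cells now '.'): 15

Answer: 15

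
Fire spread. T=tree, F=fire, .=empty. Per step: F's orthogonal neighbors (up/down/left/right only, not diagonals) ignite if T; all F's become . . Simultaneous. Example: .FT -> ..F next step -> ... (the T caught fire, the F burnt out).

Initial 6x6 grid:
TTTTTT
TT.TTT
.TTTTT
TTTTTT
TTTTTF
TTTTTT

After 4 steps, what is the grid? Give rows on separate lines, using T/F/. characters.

Step 1: 3 trees catch fire, 1 burn out
  TTTTTT
  TT.TTT
  .TTTTT
  TTTTTF
  TTTTF.
  TTTTTF
Step 2: 4 trees catch fire, 3 burn out
  TTTTTT
  TT.TTT
  .TTTTF
  TTTTF.
  TTTF..
  TTTTF.
Step 3: 5 trees catch fire, 4 burn out
  TTTTTT
  TT.TTF
  .TTTF.
  TTTF..
  TTF...
  TTTF..
Step 4: 6 trees catch fire, 5 burn out
  TTTTTF
  TT.TF.
  .TTF..
  TTF...
  TF....
  TTF...

TTTTTF
TT.TF.
.TTF..
TTF...
TF....
TTF...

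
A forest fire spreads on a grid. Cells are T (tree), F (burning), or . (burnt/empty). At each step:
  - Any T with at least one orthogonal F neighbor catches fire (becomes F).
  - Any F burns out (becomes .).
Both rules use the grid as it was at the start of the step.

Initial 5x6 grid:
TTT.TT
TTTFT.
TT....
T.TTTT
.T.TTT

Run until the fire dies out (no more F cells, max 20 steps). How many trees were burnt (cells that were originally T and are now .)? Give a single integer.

Step 1: +2 fires, +1 burnt (F count now 2)
Step 2: +3 fires, +2 burnt (F count now 3)
Step 3: +4 fires, +3 burnt (F count now 4)
Step 4: +2 fires, +4 burnt (F count now 2)
Step 5: +1 fires, +2 burnt (F count now 1)
Step 6: +0 fires, +1 burnt (F count now 0)
Fire out after step 6
Initially T: 20, now '.': 22
Total burnt (originally-T cells now '.'): 12

Answer: 12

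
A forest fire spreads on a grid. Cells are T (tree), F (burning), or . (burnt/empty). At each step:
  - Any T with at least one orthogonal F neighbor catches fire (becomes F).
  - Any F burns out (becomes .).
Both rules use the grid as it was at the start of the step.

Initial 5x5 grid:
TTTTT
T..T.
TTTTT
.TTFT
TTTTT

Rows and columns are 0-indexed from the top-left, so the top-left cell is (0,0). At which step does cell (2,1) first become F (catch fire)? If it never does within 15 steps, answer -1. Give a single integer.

Step 1: cell (2,1)='T' (+4 fires, +1 burnt)
Step 2: cell (2,1)='T' (+6 fires, +4 burnt)
Step 3: cell (2,1)='F' (+3 fires, +6 burnt)
  -> target ignites at step 3
Step 4: cell (2,1)='.' (+4 fires, +3 burnt)
Step 5: cell (2,1)='.' (+2 fires, +4 burnt)
Step 6: cell (2,1)='.' (+1 fires, +2 burnt)
Step 7: cell (2,1)='.' (+0 fires, +1 burnt)
  fire out at step 7

3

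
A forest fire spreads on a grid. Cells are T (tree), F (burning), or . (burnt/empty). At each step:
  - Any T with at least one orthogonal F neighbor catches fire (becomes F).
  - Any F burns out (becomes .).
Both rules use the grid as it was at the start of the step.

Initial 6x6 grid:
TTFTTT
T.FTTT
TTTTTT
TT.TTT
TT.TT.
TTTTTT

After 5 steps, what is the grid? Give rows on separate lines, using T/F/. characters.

Step 1: 4 trees catch fire, 2 burn out
  TF.FTT
  T..FTT
  TTFTTT
  TT.TTT
  TT.TT.
  TTTTTT
Step 2: 5 trees catch fire, 4 burn out
  F...FT
  T...FT
  TF.FTT
  TT.TTT
  TT.TT.
  TTTTTT
Step 3: 7 trees catch fire, 5 burn out
  .....F
  F....F
  F...FT
  TF.FTT
  TT.TT.
  TTTTTT
Step 4: 5 trees catch fire, 7 burn out
  ......
  ......
  .....F
  F...FT
  TF.FT.
  TTTTTT
Step 5: 5 trees catch fire, 5 burn out
  ......
  ......
  ......
  .....F
  F...F.
  TFTFTT

......
......
......
.....F
F...F.
TFTFTT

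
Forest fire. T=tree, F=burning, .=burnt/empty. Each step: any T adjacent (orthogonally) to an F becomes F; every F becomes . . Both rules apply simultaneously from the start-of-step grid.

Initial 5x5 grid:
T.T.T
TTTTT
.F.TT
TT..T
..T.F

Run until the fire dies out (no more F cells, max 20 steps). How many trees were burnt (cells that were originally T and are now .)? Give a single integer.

Answer: 13

Derivation:
Step 1: +3 fires, +2 burnt (F count now 3)
Step 2: +4 fires, +3 burnt (F count now 4)
Step 3: +5 fires, +4 burnt (F count now 5)
Step 4: +1 fires, +5 burnt (F count now 1)
Step 5: +0 fires, +1 burnt (F count now 0)
Fire out after step 5
Initially T: 14, now '.': 24
Total burnt (originally-T cells now '.'): 13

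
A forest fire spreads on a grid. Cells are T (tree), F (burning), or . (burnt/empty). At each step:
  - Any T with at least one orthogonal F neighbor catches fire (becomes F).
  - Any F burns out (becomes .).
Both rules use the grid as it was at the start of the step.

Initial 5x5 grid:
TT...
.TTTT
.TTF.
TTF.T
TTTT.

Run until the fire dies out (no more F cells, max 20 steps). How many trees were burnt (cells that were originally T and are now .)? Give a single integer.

Answer: 14

Derivation:
Step 1: +4 fires, +2 burnt (F count now 4)
Step 2: +6 fires, +4 burnt (F count now 6)
Step 3: +2 fires, +6 burnt (F count now 2)
Step 4: +1 fires, +2 burnt (F count now 1)
Step 5: +1 fires, +1 burnt (F count now 1)
Step 6: +0 fires, +1 burnt (F count now 0)
Fire out after step 6
Initially T: 15, now '.': 24
Total burnt (originally-T cells now '.'): 14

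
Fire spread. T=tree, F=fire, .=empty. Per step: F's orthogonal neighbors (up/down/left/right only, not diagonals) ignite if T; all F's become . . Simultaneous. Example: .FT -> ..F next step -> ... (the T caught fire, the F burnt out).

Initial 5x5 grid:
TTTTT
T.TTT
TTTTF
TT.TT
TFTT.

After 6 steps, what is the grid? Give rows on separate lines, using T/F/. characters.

Step 1: 6 trees catch fire, 2 burn out
  TTTTT
  T.TTF
  TTTF.
  TF.TF
  F.FT.
Step 2: 7 trees catch fire, 6 burn out
  TTTTF
  T.TF.
  TFF..
  F..F.
  ...F.
Step 3: 3 trees catch fire, 7 burn out
  TTTF.
  T.F..
  F....
  .....
  .....
Step 4: 2 trees catch fire, 3 burn out
  TTF..
  F....
  .....
  .....
  .....
Step 5: 2 trees catch fire, 2 burn out
  FF...
  .....
  .....
  .....
  .....
Step 6: 0 trees catch fire, 2 burn out
  .....
  .....
  .....
  .....
  .....

.....
.....
.....
.....
.....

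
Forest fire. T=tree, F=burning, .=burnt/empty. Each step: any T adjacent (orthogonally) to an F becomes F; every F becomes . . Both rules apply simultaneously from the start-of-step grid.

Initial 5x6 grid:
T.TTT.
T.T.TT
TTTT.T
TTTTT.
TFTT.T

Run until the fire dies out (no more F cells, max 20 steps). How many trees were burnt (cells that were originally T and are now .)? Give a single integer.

Answer: 21

Derivation:
Step 1: +3 fires, +1 burnt (F count now 3)
Step 2: +4 fires, +3 burnt (F count now 4)
Step 3: +3 fires, +4 burnt (F count now 3)
Step 4: +4 fires, +3 burnt (F count now 4)
Step 5: +2 fires, +4 burnt (F count now 2)
Step 6: +1 fires, +2 burnt (F count now 1)
Step 7: +1 fires, +1 burnt (F count now 1)
Step 8: +1 fires, +1 burnt (F count now 1)
Step 9: +1 fires, +1 burnt (F count now 1)
Step 10: +1 fires, +1 burnt (F count now 1)
Step 11: +0 fires, +1 burnt (F count now 0)
Fire out after step 11
Initially T: 22, now '.': 29
Total burnt (originally-T cells now '.'): 21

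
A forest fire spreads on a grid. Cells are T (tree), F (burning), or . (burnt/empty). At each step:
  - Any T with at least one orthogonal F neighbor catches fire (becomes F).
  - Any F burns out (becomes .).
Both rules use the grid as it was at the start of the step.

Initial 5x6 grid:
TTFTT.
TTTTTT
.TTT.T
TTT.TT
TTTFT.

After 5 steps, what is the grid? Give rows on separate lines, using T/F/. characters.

Step 1: 5 trees catch fire, 2 burn out
  TF.FT.
  TTFTTT
  .TTT.T
  TTT.TT
  TTF.F.
Step 2: 8 trees catch fire, 5 burn out
  F...F.
  TF.FTT
  .TFT.T
  TTF.FT
  TF....
Step 3: 7 trees catch fire, 8 burn out
  ......
  F...FT
  .F.F.T
  TF...F
  F.....
Step 4: 3 trees catch fire, 7 burn out
  ......
  .....F
  .....F
  F.....
  ......
Step 5: 0 trees catch fire, 3 burn out
  ......
  ......
  ......
  ......
  ......

......
......
......
......
......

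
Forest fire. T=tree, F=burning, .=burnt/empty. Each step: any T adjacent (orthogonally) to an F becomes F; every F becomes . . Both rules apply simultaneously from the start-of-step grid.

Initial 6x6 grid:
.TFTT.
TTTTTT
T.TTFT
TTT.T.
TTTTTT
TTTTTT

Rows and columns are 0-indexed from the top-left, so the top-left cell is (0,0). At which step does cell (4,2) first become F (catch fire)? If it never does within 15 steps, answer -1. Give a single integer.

Step 1: cell (4,2)='T' (+7 fires, +2 burnt)
Step 2: cell (4,2)='T' (+6 fires, +7 burnt)
Step 3: cell (4,2)='T' (+5 fires, +6 burnt)
Step 4: cell (4,2)='F' (+5 fires, +5 burnt)
  -> target ignites at step 4
Step 5: cell (4,2)='.' (+3 fires, +5 burnt)
Step 6: cell (4,2)='.' (+2 fires, +3 burnt)
Step 7: cell (4,2)='.' (+1 fires, +2 burnt)
Step 8: cell (4,2)='.' (+0 fires, +1 burnt)
  fire out at step 8

4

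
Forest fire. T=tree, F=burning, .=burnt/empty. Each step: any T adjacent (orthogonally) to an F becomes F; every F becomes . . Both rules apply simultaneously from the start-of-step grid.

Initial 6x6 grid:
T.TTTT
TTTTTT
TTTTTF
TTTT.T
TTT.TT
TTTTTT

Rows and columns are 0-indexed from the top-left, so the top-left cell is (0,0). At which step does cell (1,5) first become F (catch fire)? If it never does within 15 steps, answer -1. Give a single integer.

Step 1: cell (1,5)='F' (+3 fires, +1 burnt)
  -> target ignites at step 1
Step 2: cell (1,5)='.' (+4 fires, +3 burnt)
Step 3: cell (1,5)='.' (+6 fires, +4 burnt)
Step 4: cell (1,5)='.' (+5 fires, +6 burnt)
Step 5: cell (1,5)='.' (+6 fires, +5 burnt)
Step 6: cell (1,5)='.' (+4 fires, +6 burnt)
Step 7: cell (1,5)='.' (+3 fires, +4 burnt)
Step 8: cell (1,5)='.' (+1 fires, +3 burnt)
Step 9: cell (1,5)='.' (+0 fires, +1 burnt)
  fire out at step 9

1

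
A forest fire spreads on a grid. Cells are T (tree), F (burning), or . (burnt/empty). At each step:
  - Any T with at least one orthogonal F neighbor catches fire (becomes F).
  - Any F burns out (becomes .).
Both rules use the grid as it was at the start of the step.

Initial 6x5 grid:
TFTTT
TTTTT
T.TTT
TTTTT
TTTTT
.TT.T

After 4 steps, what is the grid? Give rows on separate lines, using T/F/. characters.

Step 1: 3 trees catch fire, 1 burn out
  F.FTT
  TFTTT
  T.TTT
  TTTTT
  TTTTT
  .TT.T
Step 2: 3 trees catch fire, 3 burn out
  ...FT
  F.FTT
  T.TTT
  TTTTT
  TTTTT
  .TT.T
Step 3: 4 trees catch fire, 3 burn out
  ....F
  ...FT
  F.FTT
  TTTTT
  TTTTT
  .TT.T
Step 4: 4 trees catch fire, 4 burn out
  .....
  ....F
  ...FT
  FTFTT
  TTTTT
  .TT.T

.....
....F
...FT
FTFTT
TTTTT
.TT.T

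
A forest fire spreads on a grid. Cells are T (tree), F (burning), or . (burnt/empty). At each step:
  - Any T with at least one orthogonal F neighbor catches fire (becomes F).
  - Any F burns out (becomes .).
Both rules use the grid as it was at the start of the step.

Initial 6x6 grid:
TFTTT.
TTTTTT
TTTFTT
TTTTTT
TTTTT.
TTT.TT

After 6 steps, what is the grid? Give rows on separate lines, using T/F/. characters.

Step 1: 7 trees catch fire, 2 burn out
  F.FTT.
  TFTFTT
  TTF.FT
  TTTFTT
  TTTTT.
  TTT.TT
Step 2: 9 trees catch fire, 7 burn out
  ...FT.
  F.F.FT
  TF...F
  TTF.FT
  TTTFT.
  TTT.TT
Step 3: 7 trees catch fire, 9 burn out
  ....F.
  .....F
  F.....
  TF...F
  TTF.F.
  TTT.TT
Step 4: 4 trees catch fire, 7 burn out
  ......
  ......
  ......
  F.....
  TF....
  TTF.FT
Step 5: 3 trees catch fire, 4 burn out
  ......
  ......
  ......
  ......
  F.....
  TF...F
Step 6: 1 trees catch fire, 3 burn out
  ......
  ......
  ......
  ......
  ......
  F.....

......
......
......
......
......
F.....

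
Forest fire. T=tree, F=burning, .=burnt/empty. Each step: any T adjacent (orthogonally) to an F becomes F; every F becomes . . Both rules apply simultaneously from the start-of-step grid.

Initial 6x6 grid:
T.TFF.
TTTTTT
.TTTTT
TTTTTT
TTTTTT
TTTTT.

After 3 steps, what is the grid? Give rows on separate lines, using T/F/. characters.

Step 1: 3 trees catch fire, 2 burn out
  T.F...
  TTTFFT
  .TTTTT
  TTTTTT
  TTTTTT
  TTTTT.
Step 2: 4 trees catch fire, 3 burn out
  T.....
  TTF..F
  .TTFFT
  TTTTTT
  TTTTTT
  TTTTT.
Step 3: 5 trees catch fire, 4 burn out
  T.....
  TF....
  .TF..F
  TTTFFT
  TTTTTT
  TTTTT.

T.....
TF....
.TF..F
TTTFFT
TTTTTT
TTTTT.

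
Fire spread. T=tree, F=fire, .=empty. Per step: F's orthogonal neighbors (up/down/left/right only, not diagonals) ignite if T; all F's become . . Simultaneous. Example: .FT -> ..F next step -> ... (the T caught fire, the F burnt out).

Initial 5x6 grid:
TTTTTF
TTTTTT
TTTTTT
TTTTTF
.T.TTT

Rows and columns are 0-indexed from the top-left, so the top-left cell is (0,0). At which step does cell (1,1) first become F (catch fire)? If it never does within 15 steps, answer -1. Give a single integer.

Step 1: cell (1,1)='T' (+5 fires, +2 burnt)
Step 2: cell (1,1)='T' (+5 fires, +5 burnt)
Step 3: cell (1,1)='T' (+5 fires, +5 burnt)
Step 4: cell (1,1)='T' (+4 fires, +5 burnt)
Step 5: cell (1,1)='F' (+5 fires, +4 burnt)
  -> target ignites at step 5
Step 6: cell (1,1)='.' (+2 fires, +5 burnt)
Step 7: cell (1,1)='.' (+0 fires, +2 burnt)
  fire out at step 7

5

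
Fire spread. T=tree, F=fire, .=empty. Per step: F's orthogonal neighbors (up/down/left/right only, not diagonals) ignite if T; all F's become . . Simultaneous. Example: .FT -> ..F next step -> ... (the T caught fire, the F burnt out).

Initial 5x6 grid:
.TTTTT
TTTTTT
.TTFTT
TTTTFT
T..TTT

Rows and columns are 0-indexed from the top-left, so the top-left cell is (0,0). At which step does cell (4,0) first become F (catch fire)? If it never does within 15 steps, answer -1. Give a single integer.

Step 1: cell (4,0)='T' (+6 fires, +2 burnt)
Step 2: cell (4,0)='T' (+8 fires, +6 burnt)
Step 3: cell (4,0)='T' (+5 fires, +8 burnt)
Step 4: cell (4,0)='T' (+4 fires, +5 burnt)
Step 5: cell (4,0)='F' (+1 fires, +4 burnt)
  -> target ignites at step 5
Step 6: cell (4,0)='.' (+0 fires, +1 burnt)
  fire out at step 6

5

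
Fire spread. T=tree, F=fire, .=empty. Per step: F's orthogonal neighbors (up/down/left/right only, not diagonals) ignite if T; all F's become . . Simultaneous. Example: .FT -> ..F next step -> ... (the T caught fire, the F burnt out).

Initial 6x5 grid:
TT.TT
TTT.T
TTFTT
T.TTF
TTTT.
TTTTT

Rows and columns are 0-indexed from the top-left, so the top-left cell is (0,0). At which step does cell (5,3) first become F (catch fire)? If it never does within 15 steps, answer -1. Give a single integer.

Step 1: cell (5,3)='T' (+6 fires, +2 burnt)
Step 2: cell (5,3)='T' (+5 fires, +6 burnt)
Step 3: cell (5,3)='F' (+7 fires, +5 burnt)
  -> target ignites at step 3
Step 4: cell (5,3)='.' (+5 fires, +7 burnt)
Step 5: cell (5,3)='.' (+1 fires, +5 burnt)
Step 6: cell (5,3)='.' (+0 fires, +1 burnt)
  fire out at step 6

3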